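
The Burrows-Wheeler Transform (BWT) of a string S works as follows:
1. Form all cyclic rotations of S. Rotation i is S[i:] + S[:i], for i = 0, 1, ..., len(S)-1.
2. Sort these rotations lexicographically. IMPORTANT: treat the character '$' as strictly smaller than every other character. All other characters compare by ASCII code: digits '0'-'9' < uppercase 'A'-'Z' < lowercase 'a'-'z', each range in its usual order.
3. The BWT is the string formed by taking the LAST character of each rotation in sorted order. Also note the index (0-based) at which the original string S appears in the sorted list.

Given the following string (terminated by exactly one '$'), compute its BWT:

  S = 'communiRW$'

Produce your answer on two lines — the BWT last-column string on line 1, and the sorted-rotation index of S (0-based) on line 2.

Answer: WiR$nomucm
3

Derivation:
All 10 rotations (rotation i = S[i:]+S[:i]):
  rot[0] = communiRW$
  rot[1] = ommuniRW$c
  rot[2] = mmuniRW$co
  rot[3] = muniRW$com
  rot[4] = uniRW$comm
  rot[5] = niRW$commu
  rot[6] = iRW$commun
  rot[7] = RW$communi
  rot[8] = W$communiR
  rot[9] = $communiRW
Sorted (with $ < everything):
  sorted[0] = $communiRW  (last char: 'W')
  sorted[1] = RW$communi  (last char: 'i')
  sorted[2] = W$communiR  (last char: 'R')
  sorted[3] = communiRW$  (last char: '$')
  sorted[4] = iRW$commun  (last char: 'n')
  sorted[5] = mmuniRW$co  (last char: 'o')
  sorted[6] = muniRW$com  (last char: 'm')
  sorted[7] = niRW$commu  (last char: 'u')
  sorted[8] = ommuniRW$c  (last char: 'c')
  sorted[9] = uniRW$comm  (last char: 'm')
Last column: WiR$nomucm
Original string S is at sorted index 3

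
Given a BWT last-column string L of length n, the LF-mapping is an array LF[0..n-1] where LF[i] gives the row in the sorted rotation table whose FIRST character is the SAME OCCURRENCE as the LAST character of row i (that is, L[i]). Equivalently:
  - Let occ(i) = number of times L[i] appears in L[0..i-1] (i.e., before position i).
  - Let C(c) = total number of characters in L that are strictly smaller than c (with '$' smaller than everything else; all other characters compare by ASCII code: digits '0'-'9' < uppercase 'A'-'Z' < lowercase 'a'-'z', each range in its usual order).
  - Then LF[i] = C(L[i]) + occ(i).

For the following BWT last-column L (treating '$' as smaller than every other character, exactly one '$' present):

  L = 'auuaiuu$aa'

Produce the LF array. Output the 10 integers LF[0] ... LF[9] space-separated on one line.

Char counts: '$':1, 'a':4, 'i':1, 'u':4
C (first-col start): C('$')=0, C('a')=1, C('i')=5, C('u')=6
L[0]='a': occ=0, LF[0]=C('a')+0=1+0=1
L[1]='u': occ=0, LF[1]=C('u')+0=6+0=6
L[2]='u': occ=1, LF[2]=C('u')+1=6+1=7
L[3]='a': occ=1, LF[3]=C('a')+1=1+1=2
L[4]='i': occ=0, LF[4]=C('i')+0=5+0=5
L[5]='u': occ=2, LF[5]=C('u')+2=6+2=8
L[6]='u': occ=3, LF[6]=C('u')+3=6+3=9
L[7]='$': occ=0, LF[7]=C('$')+0=0+0=0
L[8]='a': occ=2, LF[8]=C('a')+2=1+2=3
L[9]='a': occ=3, LF[9]=C('a')+3=1+3=4

Answer: 1 6 7 2 5 8 9 0 3 4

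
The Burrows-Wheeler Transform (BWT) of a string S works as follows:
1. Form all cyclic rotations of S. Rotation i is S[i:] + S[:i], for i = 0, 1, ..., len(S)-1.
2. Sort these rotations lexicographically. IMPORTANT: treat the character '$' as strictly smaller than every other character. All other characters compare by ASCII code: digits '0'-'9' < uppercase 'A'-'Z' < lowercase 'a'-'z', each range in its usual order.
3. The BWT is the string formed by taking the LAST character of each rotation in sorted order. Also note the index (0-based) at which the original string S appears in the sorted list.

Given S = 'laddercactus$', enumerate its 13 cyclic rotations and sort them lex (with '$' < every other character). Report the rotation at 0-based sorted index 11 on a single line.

All 13 rotations (rotation i = S[i:]+S[:i]):
  rot[0] = laddercactus$
  rot[1] = addercactus$l
  rot[2] = ddercactus$la
  rot[3] = dercactus$lad
  rot[4] = ercactus$ladd
  rot[5] = rcactus$ladde
  rot[6] = cactus$ladder
  rot[7] = actus$ladderc
  rot[8] = ctus$ladderca
  rot[9] = tus$laddercac
  rot[10] = us$laddercact
  rot[11] = s$laddercactu
  rot[12] = $laddercactus
Sorted (with $ < everything):
  sorted[0] = $laddercactus
  sorted[1] = actus$ladderc
  sorted[2] = addercactus$l
  sorted[3] = cactus$ladder
  sorted[4] = ctus$ladderca
  sorted[5] = ddercactus$la
  sorted[6] = dercactus$lad
  sorted[7] = ercactus$ladd
  sorted[8] = laddercactus$
  sorted[9] = rcactus$ladde
  sorted[10] = s$laddercactu
  sorted[11] = tus$laddercac
  sorted[12] = us$laddercact
sorted[11] = tus$laddercac

Answer: tus$laddercac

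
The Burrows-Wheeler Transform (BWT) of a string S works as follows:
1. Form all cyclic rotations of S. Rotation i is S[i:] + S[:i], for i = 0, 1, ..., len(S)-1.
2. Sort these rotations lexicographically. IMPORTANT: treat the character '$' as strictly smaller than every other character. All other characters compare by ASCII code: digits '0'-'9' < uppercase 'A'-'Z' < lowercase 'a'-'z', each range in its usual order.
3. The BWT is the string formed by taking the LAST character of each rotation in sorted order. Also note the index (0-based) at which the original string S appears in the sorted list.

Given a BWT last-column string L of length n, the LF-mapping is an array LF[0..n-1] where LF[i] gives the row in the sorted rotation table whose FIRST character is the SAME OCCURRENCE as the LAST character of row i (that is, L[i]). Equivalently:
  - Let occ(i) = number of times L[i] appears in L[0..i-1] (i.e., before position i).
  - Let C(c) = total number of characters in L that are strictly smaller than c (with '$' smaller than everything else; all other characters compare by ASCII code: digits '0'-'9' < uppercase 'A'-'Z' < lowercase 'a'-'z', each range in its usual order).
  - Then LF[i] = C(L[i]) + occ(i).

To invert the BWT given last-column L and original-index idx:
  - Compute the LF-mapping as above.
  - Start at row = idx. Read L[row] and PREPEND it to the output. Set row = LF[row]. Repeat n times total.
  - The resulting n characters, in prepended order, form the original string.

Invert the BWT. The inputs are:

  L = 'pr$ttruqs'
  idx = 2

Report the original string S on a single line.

Answer: qtrsutrp$

Derivation:
LF mapping: 1 3 0 6 7 4 8 2 5
Walk LF starting at row 2, prepending L[row]:
  step 1: row=2, L[2]='$', prepend. Next row=LF[2]=0
  step 2: row=0, L[0]='p', prepend. Next row=LF[0]=1
  step 3: row=1, L[1]='r', prepend. Next row=LF[1]=3
  step 4: row=3, L[3]='t', prepend. Next row=LF[3]=6
  step 5: row=6, L[6]='u', prepend. Next row=LF[6]=8
  step 6: row=8, L[8]='s', prepend. Next row=LF[8]=5
  step 7: row=5, L[5]='r', prepend. Next row=LF[5]=4
  step 8: row=4, L[4]='t', prepend. Next row=LF[4]=7
  step 9: row=7, L[7]='q', prepend. Next row=LF[7]=2
Reversed output: qtrsutrp$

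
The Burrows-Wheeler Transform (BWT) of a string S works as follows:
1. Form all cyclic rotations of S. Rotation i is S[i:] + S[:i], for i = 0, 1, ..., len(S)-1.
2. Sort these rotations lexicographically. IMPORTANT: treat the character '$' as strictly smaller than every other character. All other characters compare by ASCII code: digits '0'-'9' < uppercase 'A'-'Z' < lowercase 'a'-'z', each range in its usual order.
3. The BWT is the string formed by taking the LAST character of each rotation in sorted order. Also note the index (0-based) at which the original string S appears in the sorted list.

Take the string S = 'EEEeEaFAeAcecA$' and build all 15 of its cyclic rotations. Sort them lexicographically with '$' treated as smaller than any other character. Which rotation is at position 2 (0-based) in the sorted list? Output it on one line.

All 15 rotations (rotation i = S[i:]+S[:i]):
  rot[0] = EEEeEaFAeAcecA$
  rot[1] = EEeEaFAeAcecA$E
  rot[2] = EeEaFAeAcecA$EE
  rot[3] = eEaFAeAcecA$EEE
  rot[4] = EaFAeAcecA$EEEe
  rot[5] = aFAeAcecA$EEEeE
  rot[6] = FAeAcecA$EEEeEa
  rot[7] = AeAcecA$EEEeEaF
  rot[8] = eAcecA$EEEeEaFA
  rot[9] = AcecA$EEEeEaFAe
  rot[10] = cecA$EEEeEaFAeA
  rot[11] = ecA$EEEeEaFAeAc
  rot[12] = cA$EEEeEaFAeAce
  rot[13] = A$EEEeEaFAeAcec
  rot[14] = $EEEeEaFAeAcecA
Sorted (with $ < everything):
  sorted[0] = $EEEeEaFAeAcecA
  sorted[1] = A$EEEeEaFAeAcec
  sorted[2] = AcecA$EEEeEaFAe
  sorted[3] = AeAcecA$EEEeEaF
  sorted[4] = EEEeEaFAeAcecA$
  sorted[5] = EEeEaFAeAcecA$E
  sorted[6] = EaFAeAcecA$EEEe
  sorted[7] = EeEaFAeAcecA$EE
  sorted[8] = FAeAcecA$EEEeEa
  sorted[9] = aFAeAcecA$EEEeE
  sorted[10] = cA$EEEeEaFAeAce
  sorted[11] = cecA$EEEeEaFAeA
  sorted[12] = eAcecA$EEEeEaFA
  sorted[13] = eEaFAeAcecA$EEE
  sorted[14] = ecA$EEEeEaFAeAc
sorted[2] = AcecA$EEEeEaFAe

Answer: AcecA$EEEeEaFAe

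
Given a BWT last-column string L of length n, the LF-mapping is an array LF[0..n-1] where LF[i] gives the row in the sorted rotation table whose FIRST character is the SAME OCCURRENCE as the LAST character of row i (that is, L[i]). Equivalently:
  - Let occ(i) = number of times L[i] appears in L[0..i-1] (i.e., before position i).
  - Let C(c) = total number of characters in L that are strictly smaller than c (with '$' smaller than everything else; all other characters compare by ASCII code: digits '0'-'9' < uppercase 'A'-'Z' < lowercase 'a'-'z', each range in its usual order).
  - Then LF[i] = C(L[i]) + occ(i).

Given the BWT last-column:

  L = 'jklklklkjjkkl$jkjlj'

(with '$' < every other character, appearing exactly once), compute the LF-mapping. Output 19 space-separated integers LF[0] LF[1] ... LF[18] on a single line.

Answer: 1 7 14 8 15 9 16 10 2 3 11 12 17 0 4 13 5 18 6

Derivation:
Char counts: '$':1, 'j':6, 'k':7, 'l':5
C (first-col start): C('$')=0, C('j')=1, C('k')=7, C('l')=14
L[0]='j': occ=0, LF[0]=C('j')+0=1+0=1
L[1]='k': occ=0, LF[1]=C('k')+0=7+0=7
L[2]='l': occ=0, LF[2]=C('l')+0=14+0=14
L[3]='k': occ=1, LF[3]=C('k')+1=7+1=8
L[4]='l': occ=1, LF[4]=C('l')+1=14+1=15
L[5]='k': occ=2, LF[5]=C('k')+2=7+2=9
L[6]='l': occ=2, LF[6]=C('l')+2=14+2=16
L[7]='k': occ=3, LF[7]=C('k')+3=7+3=10
L[8]='j': occ=1, LF[8]=C('j')+1=1+1=2
L[9]='j': occ=2, LF[9]=C('j')+2=1+2=3
L[10]='k': occ=4, LF[10]=C('k')+4=7+4=11
L[11]='k': occ=5, LF[11]=C('k')+5=7+5=12
L[12]='l': occ=3, LF[12]=C('l')+3=14+3=17
L[13]='$': occ=0, LF[13]=C('$')+0=0+0=0
L[14]='j': occ=3, LF[14]=C('j')+3=1+3=4
L[15]='k': occ=6, LF[15]=C('k')+6=7+6=13
L[16]='j': occ=4, LF[16]=C('j')+4=1+4=5
L[17]='l': occ=4, LF[17]=C('l')+4=14+4=18
L[18]='j': occ=5, LF[18]=C('j')+5=1+5=6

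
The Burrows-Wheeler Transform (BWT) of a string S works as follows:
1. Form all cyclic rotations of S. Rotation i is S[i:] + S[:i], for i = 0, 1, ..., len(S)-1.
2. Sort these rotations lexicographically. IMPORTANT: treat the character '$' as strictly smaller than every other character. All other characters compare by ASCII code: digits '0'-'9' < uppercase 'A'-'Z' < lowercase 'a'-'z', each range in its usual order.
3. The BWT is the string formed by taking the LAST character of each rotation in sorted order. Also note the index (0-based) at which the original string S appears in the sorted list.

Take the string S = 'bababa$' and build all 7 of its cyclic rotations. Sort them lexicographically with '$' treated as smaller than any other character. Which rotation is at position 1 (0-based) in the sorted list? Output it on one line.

All 7 rotations (rotation i = S[i:]+S[:i]):
  rot[0] = bababa$
  rot[1] = ababa$b
  rot[2] = baba$ba
  rot[3] = aba$bab
  rot[4] = ba$baba
  rot[5] = a$babab
  rot[6] = $bababa
Sorted (with $ < everything):
  sorted[0] = $bababa
  sorted[1] = a$babab
  sorted[2] = aba$bab
  sorted[3] = ababa$b
  sorted[4] = ba$baba
  sorted[5] = baba$ba
  sorted[6] = bababa$
sorted[1] = a$babab

Answer: a$babab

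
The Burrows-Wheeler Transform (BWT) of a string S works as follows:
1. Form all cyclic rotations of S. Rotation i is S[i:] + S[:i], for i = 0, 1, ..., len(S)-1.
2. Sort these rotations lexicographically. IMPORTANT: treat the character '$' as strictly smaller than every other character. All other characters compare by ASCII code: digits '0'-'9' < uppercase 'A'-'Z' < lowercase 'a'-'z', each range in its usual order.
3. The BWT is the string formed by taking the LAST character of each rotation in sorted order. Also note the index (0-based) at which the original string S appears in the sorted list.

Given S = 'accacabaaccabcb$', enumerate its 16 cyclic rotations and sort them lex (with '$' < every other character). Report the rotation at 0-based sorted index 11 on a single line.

Answer: cabcb$accacabaac

Derivation:
All 16 rotations (rotation i = S[i:]+S[:i]):
  rot[0] = accacabaaccabcb$
  rot[1] = ccacabaaccabcb$a
  rot[2] = cacabaaccabcb$ac
  rot[3] = acabaaccabcb$acc
  rot[4] = cabaaccabcb$acca
  rot[5] = abaaccabcb$accac
  rot[6] = baaccabcb$accaca
  rot[7] = aaccabcb$accacab
  rot[8] = accabcb$accacaba
  rot[9] = ccabcb$accacabaa
  rot[10] = cabcb$accacabaac
  rot[11] = abcb$accacabaacc
  rot[12] = bcb$accacabaacca
  rot[13] = cb$accacabaaccab
  rot[14] = b$accacabaaccabc
  rot[15] = $accacabaaccabcb
Sorted (with $ < everything):
  sorted[0] = $accacabaaccabcb
  sorted[1] = aaccabcb$accacab
  sorted[2] = abaaccabcb$accac
  sorted[3] = abcb$accacabaacc
  sorted[4] = acabaaccabcb$acc
  sorted[5] = accabcb$accacaba
  sorted[6] = accacabaaccabcb$
  sorted[7] = b$accacabaaccabc
  sorted[8] = baaccabcb$accaca
  sorted[9] = bcb$accacabaacca
  sorted[10] = cabaaccabcb$acca
  sorted[11] = cabcb$accacabaac
  sorted[12] = cacabaaccabcb$ac
  sorted[13] = cb$accacabaaccab
  sorted[14] = ccabcb$accacabaa
  sorted[15] = ccacabaaccabcb$a
sorted[11] = cabcb$accacabaac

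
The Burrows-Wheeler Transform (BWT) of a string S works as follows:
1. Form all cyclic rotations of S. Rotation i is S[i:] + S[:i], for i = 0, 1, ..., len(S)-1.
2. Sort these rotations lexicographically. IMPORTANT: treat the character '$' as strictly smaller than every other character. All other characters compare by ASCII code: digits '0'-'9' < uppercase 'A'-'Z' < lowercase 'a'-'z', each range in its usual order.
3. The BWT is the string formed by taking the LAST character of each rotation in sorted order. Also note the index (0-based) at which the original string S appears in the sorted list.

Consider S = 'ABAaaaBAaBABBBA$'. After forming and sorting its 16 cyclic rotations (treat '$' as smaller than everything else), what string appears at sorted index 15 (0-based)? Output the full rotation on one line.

All 16 rotations (rotation i = S[i:]+S[:i]):
  rot[0] = ABAaaaBAaBABBBA$
  rot[1] = BAaaaBAaBABBBA$A
  rot[2] = AaaaBAaBABBBA$AB
  rot[3] = aaaBAaBABBBA$ABA
  rot[4] = aaBAaBABBBA$ABAa
  rot[5] = aBAaBABBBA$ABAaa
  rot[6] = BAaBABBBA$ABAaaa
  rot[7] = AaBABBBA$ABAaaaB
  rot[8] = aBABBBA$ABAaaaBA
  rot[9] = BABBBA$ABAaaaBAa
  rot[10] = ABBBA$ABAaaaBAaB
  rot[11] = BBBA$ABAaaaBAaBA
  rot[12] = BBA$ABAaaaBAaBAB
  rot[13] = BA$ABAaaaBAaBABB
  rot[14] = A$ABAaaaBAaBABBB
  rot[15] = $ABAaaaBAaBABBBA
Sorted (with $ < everything):
  sorted[0] = $ABAaaaBAaBABBBA
  sorted[1] = A$ABAaaaBAaBABBB
  sorted[2] = ABAaaaBAaBABBBA$
  sorted[3] = ABBBA$ABAaaaBAaB
  sorted[4] = AaBABBBA$ABAaaaB
  sorted[5] = AaaaBAaBABBBA$AB
  sorted[6] = BA$ABAaaaBAaBABB
  sorted[7] = BABBBA$ABAaaaBAa
  sorted[8] = BAaBABBBA$ABAaaa
  sorted[9] = BAaaaBAaBABBBA$A
  sorted[10] = BBA$ABAaaaBAaBAB
  sorted[11] = BBBA$ABAaaaBAaBA
  sorted[12] = aBABBBA$ABAaaaBA
  sorted[13] = aBAaBABBBA$ABAaa
  sorted[14] = aaBAaBABBBA$ABAa
  sorted[15] = aaaBAaBABBBA$ABA
sorted[15] = aaaBAaBABBBA$ABA

Answer: aaaBAaBABBBA$ABA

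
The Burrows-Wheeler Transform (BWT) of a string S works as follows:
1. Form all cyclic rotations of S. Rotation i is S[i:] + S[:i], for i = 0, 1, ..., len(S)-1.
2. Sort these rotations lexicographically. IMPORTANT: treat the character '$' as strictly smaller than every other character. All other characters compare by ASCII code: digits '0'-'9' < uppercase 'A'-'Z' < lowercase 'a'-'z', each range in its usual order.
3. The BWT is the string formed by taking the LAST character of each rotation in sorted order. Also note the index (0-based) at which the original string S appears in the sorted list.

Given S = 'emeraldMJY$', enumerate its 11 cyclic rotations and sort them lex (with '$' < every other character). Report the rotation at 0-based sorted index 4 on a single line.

Answer: aldMJY$emer

Derivation:
All 11 rotations (rotation i = S[i:]+S[:i]):
  rot[0] = emeraldMJY$
  rot[1] = meraldMJY$e
  rot[2] = eraldMJY$em
  rot[3] = raldMJY$eme
  rot[4] = aldMJY$emer
  rot[5] = ldMJY$emera
  rot[6] = dMJY$emeral
  rot[7] = MJY$emerald
  rot[8] = JY$emeraldM
  rot[9] = Y$emeraldMJ
  rot[10] = $emeraldMJY
Sorted (with $ < everything):
  sorted[0] = $emeraldMJY
  sorted[1] = JY$emeraldM
  sorted[2] = MJY$emerald
  sorted[3] = Y$emeraldMJ
  sorted[4] = aldMJY$emer
  sorted[5] = dMJY$emeral
  sorted[6] = emeraldMJY$
  sorted[7] = eraldMJY$em
  sorted[8] = ldMJY$emera
  sorted[9] = meraldMJY$e
  sorted[10] = raldMJY$eme
sorted[4] = aldMJY$emer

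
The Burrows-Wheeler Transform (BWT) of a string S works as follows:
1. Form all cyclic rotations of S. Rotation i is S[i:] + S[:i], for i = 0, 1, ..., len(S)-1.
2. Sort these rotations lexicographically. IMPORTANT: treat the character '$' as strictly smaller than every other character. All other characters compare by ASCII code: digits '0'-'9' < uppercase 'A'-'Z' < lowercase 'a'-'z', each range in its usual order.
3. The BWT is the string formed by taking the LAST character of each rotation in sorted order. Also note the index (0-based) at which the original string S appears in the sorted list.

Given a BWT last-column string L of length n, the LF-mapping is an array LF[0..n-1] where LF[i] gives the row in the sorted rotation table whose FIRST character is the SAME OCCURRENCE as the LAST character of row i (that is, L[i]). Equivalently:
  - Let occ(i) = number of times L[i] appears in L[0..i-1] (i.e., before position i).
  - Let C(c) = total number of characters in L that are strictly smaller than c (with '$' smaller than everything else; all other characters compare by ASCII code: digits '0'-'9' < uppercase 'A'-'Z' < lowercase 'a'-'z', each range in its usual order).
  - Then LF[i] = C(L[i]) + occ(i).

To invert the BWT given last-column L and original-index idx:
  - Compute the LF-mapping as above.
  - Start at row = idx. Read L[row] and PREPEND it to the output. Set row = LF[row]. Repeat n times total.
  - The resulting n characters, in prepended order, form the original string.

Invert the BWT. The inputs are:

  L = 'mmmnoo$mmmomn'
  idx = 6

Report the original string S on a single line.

LF mapping: 1 2 3 8 10 11 0 4 5 6 12 7 9
Walk LF starting at row 6, prepending L[row]:
  step 1: row=6, L[6]='$', prepend. Next row=LF[6]=0
  step 2: row=0, L[0]='m', prepend. Next row=LF[0]=1
  step 3: row=1, L[1]='m', prepend. Next row=LF[1]=2
  step 4: row=2, L[2]='m', prepend. Next row=LF[2]=3
  step 5: row=3, L[3]='n', prepend. Next row=LF[3]=8
  step 6: row=8, L[8]='m', prepend. Next row=LF[8]=5
  step 7: row=5, L[5]='o', prepend. Next row=LF[5]=11
  step 8: row=11, L[11]='m', prepend. Next row=LF[11]=7
  step 9: row=7, L[7]='m', prepend. Next row=LF[7]=4
  step 10: row=4, L[4]='o', prepend. Next row=LF[4]=10
  step 11: row=10, L[10]='o', prepend. Next row=LF[10]=12
  step 12: row=12, L[12]='n', prepend. Next row=LF[12]=9
  step 13: row=9, L[9]='m', prepend. Next row=LF[9]=6
Reversed output: mnoommomnmmm$

Answer: mnoommomnmmm$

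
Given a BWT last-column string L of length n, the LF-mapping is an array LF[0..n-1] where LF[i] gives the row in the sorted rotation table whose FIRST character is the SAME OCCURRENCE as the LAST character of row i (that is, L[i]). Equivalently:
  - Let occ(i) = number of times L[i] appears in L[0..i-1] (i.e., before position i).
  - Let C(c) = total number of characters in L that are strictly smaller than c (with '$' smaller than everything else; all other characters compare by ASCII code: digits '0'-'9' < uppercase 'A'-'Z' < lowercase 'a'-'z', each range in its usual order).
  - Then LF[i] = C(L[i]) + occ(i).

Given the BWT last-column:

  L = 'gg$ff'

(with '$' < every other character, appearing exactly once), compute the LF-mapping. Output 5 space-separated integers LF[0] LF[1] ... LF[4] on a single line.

Char counts: '$':1, 'f':2, 'g':2
C (first-col start): C('$')=0, C('f')=1, C('g')=3
L[0]='g': occ=0, LF[0]=C('g')+0=3+0=3
L[1]='g': occ=1, LF[1]=C('g')+1=3+1=4
L[2]='$': occ=0, LF[2]=C('$')+0=0+0=0
L[3]='f': occ=0, LF[3]=C('f')+0=1+0=1
L[4]='f': occ=1, LF[4]=C('f')+1=1+1=2

Answer: 3 4 0 1 2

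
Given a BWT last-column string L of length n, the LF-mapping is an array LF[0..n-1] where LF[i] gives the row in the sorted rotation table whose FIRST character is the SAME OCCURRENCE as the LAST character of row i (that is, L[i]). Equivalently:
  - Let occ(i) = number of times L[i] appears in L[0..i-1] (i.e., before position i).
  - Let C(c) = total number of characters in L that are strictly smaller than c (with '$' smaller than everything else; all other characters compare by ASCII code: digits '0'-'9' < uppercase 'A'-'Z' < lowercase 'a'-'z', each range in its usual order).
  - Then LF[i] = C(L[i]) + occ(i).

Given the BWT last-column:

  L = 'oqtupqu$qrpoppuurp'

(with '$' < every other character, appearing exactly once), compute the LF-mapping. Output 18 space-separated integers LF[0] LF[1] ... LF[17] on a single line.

Answer: 1 8 13 14 3 9 15 0 10 11 4 2 5 6 16 17 12 7

Derivation:
Char counts: '$':1, 'o':2, 'p':5, 'q':3, 'r':2, 't':1, 'u':4
C (first-col start): C('$')=0, C('o')=1, C('p')=3, C('q')=8, C('r')=11, C('t')=13, C('u')=14
L[0]='o': occ=0, LF[0]=C('o')+0=1+0=1
L[1]='q': occ=0, LF[1]=C('q')+0=8+0=8
L[2]='t': occ=0, LF[2]=C('t')+0=13+0=13
L[3]='u': occ=0, LF[3]=C('u')+0=14+0=14
L[4]='p': occ=0, LF[4]=C('p')+0=3+0=3
L[5]='q': occ=1, LF[5]=C('q')+1=8+1=9
L[6]='u': occ=1, LF[6]=C('u')+1=14+1=15
L[7]='$': occ=0, LF[7]=C('$')+0=0+0=0
L[8]='q': occ=2, LF[8]=C('q')+2=8+2=10
L[9]='r': occ=0, LF[9]=C('r')+0=11+0=11
L[10]='p': occ=1, LF[10]=C('p')+1=3+1=4
L[11]='o': occ=1, LF[11]=C('o')+1=1+1=2
L[12]='p': occ=2, LF[12]=C('p')+2=3+2=5
L[13]='p': occ=3, LF[13]=C('p')+3=3+3=6
L[14]='u': occ=2, LF[14]=C('u')+2=14+2=16
L[15]='u': occ=3, LF[15]=C('u')+3=14+3=17
L[16]='r': occ=1, LF[16]=C('r')+1=11+1=12
L[17]='p': occ=4, LF[17]=C('p')+4=3+4=7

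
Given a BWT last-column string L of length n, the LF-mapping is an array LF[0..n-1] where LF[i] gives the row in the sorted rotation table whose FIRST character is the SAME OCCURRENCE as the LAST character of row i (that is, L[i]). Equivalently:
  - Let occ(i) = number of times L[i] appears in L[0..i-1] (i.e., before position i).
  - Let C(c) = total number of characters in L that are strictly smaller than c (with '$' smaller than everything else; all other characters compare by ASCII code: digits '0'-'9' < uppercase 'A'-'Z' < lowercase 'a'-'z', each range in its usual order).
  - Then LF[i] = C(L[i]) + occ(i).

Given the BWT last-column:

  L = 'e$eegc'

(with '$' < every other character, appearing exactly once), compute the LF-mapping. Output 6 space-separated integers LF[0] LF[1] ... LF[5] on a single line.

Answer: 2 0 3 4 5 1

Derivation:
Char counts: '$':1, 'c':1, 'e':3, 'g':1
C (first-col start): C('$')=0, C('c')=1, C('e')=2, C('g')=5
L[0]='e': occ=0, LF[0]=C('e')+0=2+0=2
L[1]='$': occ=0, LF[1]=C('$')+0=0+0=0
L[2]='e': occ=1, LF[2]=C('e')+1=2+1=3
L[3]='e': occ=2, LF[3]=C('e')+2=2+2=4
L[4]='g': occ=0, LF[4]=C('g')+0=5+0=5
L[5]='c': occ=0, LF[5]=C('c')+0=1+0=1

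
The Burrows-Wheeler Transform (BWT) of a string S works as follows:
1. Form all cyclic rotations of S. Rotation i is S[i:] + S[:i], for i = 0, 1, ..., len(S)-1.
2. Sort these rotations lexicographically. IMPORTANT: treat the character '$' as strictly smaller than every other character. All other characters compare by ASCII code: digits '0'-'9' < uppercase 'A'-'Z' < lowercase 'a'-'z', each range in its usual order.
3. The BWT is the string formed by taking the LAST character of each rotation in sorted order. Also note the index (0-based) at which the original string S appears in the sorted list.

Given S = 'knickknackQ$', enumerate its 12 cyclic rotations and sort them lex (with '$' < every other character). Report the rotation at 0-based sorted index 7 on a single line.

Answer: kknackQ$knic

Derivation:
All 12 rotations (rotation i = S[i:]+S[:i]):
  rot[0] = knickknackQ$
  rot[1] = nickknackQ$k
  rot[2] = ickknackQ$kn
  rot[3] = ckknackQ$kni
  rot[4] = kknackQ$knic
  rot[5] = knackQ$knick
  rot[6] = nackQ$knickk
  rot[7] = ackQ$knickkn
  rot[8] = ckQ$knickkna
  rot[9] = kQ$knickknac
  rot[10] = Q$knickknack
  rot[11] = $knickknackQ
Sorted (with $ < everything):
  sorted[0] = $knickknackQ
  sorted[1] = Q$knickknack
  sorted[2] = ackQ$knickkn
  sorted[3] = ckQ$knickkna
  sorted[4] = ckknackQ$kni
  sorted[5] = ickknackQ$kn
  sorted[6] = kQ$knickknac
  sorted[7] = kknackQ$knic
  sorted[8] = knackQ$knick
  sorted[9] = knickknackQ$
  sorted[10] = nackQ$knickk
  sorted[11] = nickknackQ$k
sorted[7] = kknackQ$knic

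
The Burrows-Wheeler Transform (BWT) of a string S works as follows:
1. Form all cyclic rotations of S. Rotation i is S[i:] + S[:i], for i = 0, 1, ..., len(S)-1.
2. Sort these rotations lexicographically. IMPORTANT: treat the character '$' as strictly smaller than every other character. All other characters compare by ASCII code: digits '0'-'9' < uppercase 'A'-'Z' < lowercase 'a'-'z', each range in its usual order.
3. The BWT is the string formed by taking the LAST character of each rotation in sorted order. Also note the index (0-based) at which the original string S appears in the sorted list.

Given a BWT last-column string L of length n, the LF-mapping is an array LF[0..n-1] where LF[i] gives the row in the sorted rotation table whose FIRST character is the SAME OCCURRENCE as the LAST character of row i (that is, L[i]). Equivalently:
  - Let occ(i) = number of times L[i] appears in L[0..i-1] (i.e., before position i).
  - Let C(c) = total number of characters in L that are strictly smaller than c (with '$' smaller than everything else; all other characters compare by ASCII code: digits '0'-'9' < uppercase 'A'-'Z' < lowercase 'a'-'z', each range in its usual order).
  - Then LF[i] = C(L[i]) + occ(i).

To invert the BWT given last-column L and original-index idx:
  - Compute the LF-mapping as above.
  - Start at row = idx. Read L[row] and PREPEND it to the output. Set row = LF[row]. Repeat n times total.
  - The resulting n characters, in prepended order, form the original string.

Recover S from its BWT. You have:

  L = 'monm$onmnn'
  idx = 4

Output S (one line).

LF mapping: 1 8 4 2 0 9 5 3 6 7
Walk LF starting at row 4, prepending L[row]:
  step 1: row=4, L[4]='$', prepend. Next row=LF[4]=0
  step 2: row=0, L[0]='m', prepend. Next row=LF[0]=1
  step 3: row=1, L[1]='o', prepend. Next row=LF[1]=8
  step 4: row=8, L[8]='n', prepend. Next row=LF[8]=6
  step 5: row=6, L[6]='n', prepend. Next row=LF[6]=5
  step 6: row=5, L[5]='o', prepend. Next row=LF[5]=9
  step 7: row=9, L[9]='n', prepend. Next row=LF[9]=7
  step 8: row=7, L[7]='m', prepend. Next row=LF[7]=3
  step 9: row=3, L[3]='m', prepend. Next row=LF[3]=2
  step 10: row=2, L[2]='n', prepend. Next row=LF[2]=4
Reversed output: nmmnonnom$

Answer: nmmnonnom$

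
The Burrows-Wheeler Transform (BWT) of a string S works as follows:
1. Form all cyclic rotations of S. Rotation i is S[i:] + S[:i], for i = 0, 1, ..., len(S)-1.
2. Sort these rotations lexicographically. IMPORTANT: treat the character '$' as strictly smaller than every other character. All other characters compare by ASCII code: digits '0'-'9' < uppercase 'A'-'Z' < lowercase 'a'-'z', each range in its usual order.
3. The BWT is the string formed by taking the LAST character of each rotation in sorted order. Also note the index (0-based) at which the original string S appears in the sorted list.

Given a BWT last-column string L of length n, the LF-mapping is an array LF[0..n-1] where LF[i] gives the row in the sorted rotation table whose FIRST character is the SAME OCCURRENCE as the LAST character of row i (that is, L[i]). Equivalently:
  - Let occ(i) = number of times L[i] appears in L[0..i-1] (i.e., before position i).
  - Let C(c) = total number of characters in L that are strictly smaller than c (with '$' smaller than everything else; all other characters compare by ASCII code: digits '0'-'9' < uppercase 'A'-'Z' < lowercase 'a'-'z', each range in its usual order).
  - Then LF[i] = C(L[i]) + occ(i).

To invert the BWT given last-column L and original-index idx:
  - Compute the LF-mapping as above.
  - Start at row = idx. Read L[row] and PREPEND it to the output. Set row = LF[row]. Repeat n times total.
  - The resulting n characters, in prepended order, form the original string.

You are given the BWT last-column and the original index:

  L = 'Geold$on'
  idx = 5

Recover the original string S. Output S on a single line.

Answer: noodleG$

Derivation:
LF mapping: 1 3 6 4 2 0 7 5
Walk LF starting at row 5, prepending L[row]:
  step 1: row=5, L[5]='$', prepend. Next row=LF[5]=0
  step 2: row=0, L[0]='G', prepend. Next row=LF[0]=1
  step 3: row=1, L[1]='e', prepend. Next row=LF[1]=3
  step 4: row=3, L[3]='l', prepend. Next row=LF[3]=4
  step 5: row=4, L[4]='d', prepend. Next row=LF[4]=2
  step 6: row=2, L[2]='o', prepend. Next row=LF[2]=6
  step 7: row=6, L[6]='o', prepend. Next row=LF[6]=7
  step 8: row=7, L[7]='n', prepend. Next row=LF[7]=5
Reversed output: noodleG$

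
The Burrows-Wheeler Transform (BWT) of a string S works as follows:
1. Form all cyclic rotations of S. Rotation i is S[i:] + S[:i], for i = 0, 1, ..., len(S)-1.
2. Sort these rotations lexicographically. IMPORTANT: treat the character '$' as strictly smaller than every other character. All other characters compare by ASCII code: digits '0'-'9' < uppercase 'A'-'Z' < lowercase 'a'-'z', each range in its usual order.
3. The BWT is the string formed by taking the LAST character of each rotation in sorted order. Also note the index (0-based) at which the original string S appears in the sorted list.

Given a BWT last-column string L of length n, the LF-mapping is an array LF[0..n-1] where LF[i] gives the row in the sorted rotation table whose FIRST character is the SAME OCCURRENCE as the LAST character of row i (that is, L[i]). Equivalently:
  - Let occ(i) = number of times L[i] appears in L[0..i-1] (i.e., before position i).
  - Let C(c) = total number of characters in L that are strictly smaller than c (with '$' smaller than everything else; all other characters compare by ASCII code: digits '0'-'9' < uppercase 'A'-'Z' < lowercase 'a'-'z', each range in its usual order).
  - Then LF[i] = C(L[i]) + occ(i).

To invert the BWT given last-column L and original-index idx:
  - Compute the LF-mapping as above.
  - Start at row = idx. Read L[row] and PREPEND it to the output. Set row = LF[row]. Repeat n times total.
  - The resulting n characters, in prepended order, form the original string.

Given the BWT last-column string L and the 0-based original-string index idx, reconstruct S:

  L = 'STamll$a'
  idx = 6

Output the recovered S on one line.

LF mapping: 1 2 3 7 5 6 0 4
Walk LF starting at row 6, prepending L[row]:
  step 1: row=6, L[6]='$', prepend. Next row=LF[6]=0
  step 2: row=0, L[0]='S', prepend. Next row=LF[0]=1
  step 3: row=1, L[1]='T', prepend. Next row=LF[1]=2
  step 4: row=2, L[2]='a', prepend. Next row=LF[2]=3
  step 5: row=3, L[3]='m', prepend. Next row=LF[3]=7
  step 6: row=7, L[7]='a', prepend. Next row=LF[7]=4
  step 7: row=4, L[4]='l', prepend. Next row=LF[4]=5
  step 8: row=5, L[5]='l', prepend. Next row=LF[5]=6
Reversed output: llamaTS$

Answer: llamaTS$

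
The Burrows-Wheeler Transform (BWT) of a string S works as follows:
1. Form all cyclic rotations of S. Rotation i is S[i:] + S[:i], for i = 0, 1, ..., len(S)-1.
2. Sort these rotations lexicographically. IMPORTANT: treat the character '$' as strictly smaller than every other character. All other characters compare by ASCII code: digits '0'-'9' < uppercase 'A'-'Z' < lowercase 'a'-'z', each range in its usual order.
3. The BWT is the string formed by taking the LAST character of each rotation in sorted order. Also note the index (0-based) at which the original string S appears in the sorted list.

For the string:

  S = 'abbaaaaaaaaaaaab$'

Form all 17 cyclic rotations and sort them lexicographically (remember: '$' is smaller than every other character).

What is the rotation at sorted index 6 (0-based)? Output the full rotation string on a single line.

All 17 rotations (rotation i = S[i:]+S[:i]):
  rot[0] = abbaaaaaaaaaaaab$
  rot[1] = bbaaaaaaaaaaaab$a
  rot[2] = baaaaaaaaaaaab$ab
  rot[3] = aaaaaaaaaaaab$abb
  rot[4] = aaaaaaaaaaab$abba
  rot[5] = aaaaaaaaaab$abbaa
  rot[6] = aaaaaaaaab$abbaaa
  rot[7] = aaaaaaaab$abbaaaa
  rot[8] = aaaaaaab$abbaaaaa
  rot[9] = aaaaaab$abbaaaaaa
  rot[10] = aaaaab$abbaaaaaaa
  rot[11] = aaaab$abbaaaaaaaa
  rot[12] = aaab$abbaaaaaaaaa
  rot[13] = aab$abbaaaaaaaaaa
  rot[14] = ab$abbaaaaaaaaaaa
  rot[15] = b$abbaaaaaaaaaaaa
  rot[16] = $abbaaaaaaaaaaaab
Sorted (with $ < everything):
  sorted[0] = $abbaaaaaaaaaaaab
  sorted[1] = aaaaaaaaaaaab$abb
  sorted[2] = aaaaaaaaaaab$abba
  sorted[3] = aaaaaaaaaab$abbaa
  sorted[4] = aaaaaaaaab$abbaaa
  sorted[5] = aaaaaaaab$abbaaaa
  sorted[6] = aaaaaaab$abbaaaaa
  sorted[7] = aaaaaab$abbaaaaaa
  sorted[8] = aaaaab$abbaaaaaaa
  sorted[9] = aaaab$abbaaaaaaaa
  sorted[10] = aaab$abbaaaaaaaaa
  sorted[11] = aab$abbaaaaaaaaaa
  sorted[12] = ab$abbaaaaaaaaaaa
  sorted[13] = abbaaaaaaaaaaaab$
  sorted[14] = b$abbaaaaaaaaaaaa
  sorted[15] = baaaaaaaaaaaab$ab
  sorted[16] = bbaaaaaaaaaaaab$a
sorted[6] = aaaaaaab$abbaaaaa

Answer: aaaaaaab$abbaaaaa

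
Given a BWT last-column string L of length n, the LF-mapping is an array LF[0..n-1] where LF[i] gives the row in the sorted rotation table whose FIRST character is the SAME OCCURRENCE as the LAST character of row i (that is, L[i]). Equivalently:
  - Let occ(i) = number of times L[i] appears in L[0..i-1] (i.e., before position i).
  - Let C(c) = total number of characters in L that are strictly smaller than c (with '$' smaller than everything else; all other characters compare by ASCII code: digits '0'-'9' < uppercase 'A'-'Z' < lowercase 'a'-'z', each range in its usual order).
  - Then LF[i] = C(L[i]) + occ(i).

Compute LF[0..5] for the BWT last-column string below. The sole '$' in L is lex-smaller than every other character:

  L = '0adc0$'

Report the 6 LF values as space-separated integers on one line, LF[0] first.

Answer: 1 3 5 4 2 0

Derivation:
Char counts: '$':1, '0':2, 'a':1, 'c':1, 'd':1
C (first-col start): C('$')=0, C('0')=1, C('a')=3, C('c')=4, C('d')=5
L[0]='0': occ=0, LF[0]=C('0')+0=1+0=1
L[1]='a': occ=0, LF[1]=C('a')+0=3+0=3
L[2]='d': occ=0, LF[2]=C('d')+0=5+0=5
L[3]='c': occ=0, LF[3]=C('c')+0=4+0=4
L[4]='0': occ=1, LF[4]=C('0')+1=1+1=2
L[5]='$': occ=0, LF[5]=C('$')+0=0+0=0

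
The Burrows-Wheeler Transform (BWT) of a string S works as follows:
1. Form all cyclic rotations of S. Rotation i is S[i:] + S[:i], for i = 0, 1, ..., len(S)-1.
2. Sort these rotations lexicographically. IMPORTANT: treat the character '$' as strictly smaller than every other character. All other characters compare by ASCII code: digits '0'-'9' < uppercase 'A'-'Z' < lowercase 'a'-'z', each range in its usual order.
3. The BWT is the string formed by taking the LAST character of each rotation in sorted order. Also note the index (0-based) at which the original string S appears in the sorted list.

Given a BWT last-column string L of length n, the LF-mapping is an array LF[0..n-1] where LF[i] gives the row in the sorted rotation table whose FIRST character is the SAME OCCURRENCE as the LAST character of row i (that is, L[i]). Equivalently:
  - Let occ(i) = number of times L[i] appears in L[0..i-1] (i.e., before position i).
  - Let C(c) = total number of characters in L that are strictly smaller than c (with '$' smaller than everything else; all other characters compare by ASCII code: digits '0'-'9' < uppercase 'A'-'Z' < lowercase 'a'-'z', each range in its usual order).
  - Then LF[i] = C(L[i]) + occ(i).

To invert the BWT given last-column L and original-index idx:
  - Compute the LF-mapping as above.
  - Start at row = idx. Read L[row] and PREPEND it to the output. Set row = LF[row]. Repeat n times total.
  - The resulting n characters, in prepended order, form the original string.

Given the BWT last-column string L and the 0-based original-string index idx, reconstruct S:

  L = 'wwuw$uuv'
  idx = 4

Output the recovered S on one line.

Answer: vwuwuuw$

Derivation:
LF mapping: 5 6 1 7 0 2 3 4
Walk LF starting at row 4, prepending L[row]:
  step 1: row=4, L[4]='$', prepend. Next row=LF[4]=0
  step 2: row=0, L[0]='w', prepend. Next row=LF[0]=5
  step 3: row=5, L[5]='u', prepend. Next row=LF[5]=2
  step 4: row=2, L[2]='u', prepend. Next row=LF[2]=1
  step 5: row=1, L[1]='w', prepend. Next row=LF[1]=6
  step 6: row=6, L[6]='u', prepend. Next row=LF[6]=3
  step 7: row=3, L[3]='w', prepend. Next row=LF[3]=7
  step 8: row=7, L[7]='v', prepend. Next row=LF[7]=4
Reversed output: vwuwuuw$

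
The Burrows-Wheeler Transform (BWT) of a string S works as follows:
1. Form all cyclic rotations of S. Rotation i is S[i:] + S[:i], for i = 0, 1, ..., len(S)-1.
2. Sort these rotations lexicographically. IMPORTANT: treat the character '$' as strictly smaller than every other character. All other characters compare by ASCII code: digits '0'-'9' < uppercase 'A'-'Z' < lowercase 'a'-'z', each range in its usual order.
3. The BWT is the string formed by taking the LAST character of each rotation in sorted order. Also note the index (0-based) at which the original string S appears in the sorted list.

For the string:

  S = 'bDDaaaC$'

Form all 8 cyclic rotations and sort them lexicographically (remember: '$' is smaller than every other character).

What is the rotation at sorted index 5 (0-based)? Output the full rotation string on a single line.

Answer: aaC$bDDa

Derivation:
All 8 rotations (rotation i = S[i:]+S[:i]):
  rot[0] = bDDaaaC$
  rot[1] = DDaaaC$b
  rot[2] = DaaaC$bD
  rot[3] = aaaC$bDD
  rot[4] = aaC$bDDa
  rot[5] = aC$bDDaa
  rot[6] = C$bDDaaa
  rot[7] = $bDDaaaC
Sorted (with $ < everything):
  sorted[0] = $bDDaaaC
  sorted[1] = C$bDDaaa
  sorted[2] = DDaaaC$b
  sorted[3] = DaaaC$bD
  sorted[4] = aC$bDDaa
  sorted[5] = aaC$bDDa
  sorted[6] = aaaC$bDD
  sorted[7] = bDDaaaC$
sorted[5] = aaC$bDDa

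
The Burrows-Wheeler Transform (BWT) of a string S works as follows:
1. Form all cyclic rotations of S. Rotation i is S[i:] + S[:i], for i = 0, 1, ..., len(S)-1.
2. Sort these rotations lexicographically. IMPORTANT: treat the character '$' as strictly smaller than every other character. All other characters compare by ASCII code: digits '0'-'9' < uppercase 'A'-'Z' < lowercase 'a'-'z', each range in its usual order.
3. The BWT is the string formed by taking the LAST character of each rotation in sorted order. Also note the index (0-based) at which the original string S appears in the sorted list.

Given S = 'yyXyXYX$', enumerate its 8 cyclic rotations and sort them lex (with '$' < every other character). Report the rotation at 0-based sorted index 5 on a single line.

All 8 rotations (rotation i = S[i:]+S[:i]):
  rot[0] = yyXyXYX$
  rot[1] = yXyXYX$y
  rot[2] = XyXYX$yy
  rot[3] = yXYX$yyX
  rot[4] = XYX$yyXy
  rot[5] = YX$yyXyX
  rot[6] = X$yyXyXY
  rot[7] = $yyXyXYX
Sorted (with $ < everything):
  sorted[0] = $yyXyXYX
  sorted[1] = X$yyXyXY
  sorted[2] = XYX$yyXy
  sorted[3] = XyXYX$yy
  sorted[4] = YX$yyXyX
  sorted[5] = yXYX$yyX
  sorted[6] = yXyXYX$y
  sorted[7] = yyXyXYX$
sorted[5] = yXYX$yyX

Answer: yXYX$yyX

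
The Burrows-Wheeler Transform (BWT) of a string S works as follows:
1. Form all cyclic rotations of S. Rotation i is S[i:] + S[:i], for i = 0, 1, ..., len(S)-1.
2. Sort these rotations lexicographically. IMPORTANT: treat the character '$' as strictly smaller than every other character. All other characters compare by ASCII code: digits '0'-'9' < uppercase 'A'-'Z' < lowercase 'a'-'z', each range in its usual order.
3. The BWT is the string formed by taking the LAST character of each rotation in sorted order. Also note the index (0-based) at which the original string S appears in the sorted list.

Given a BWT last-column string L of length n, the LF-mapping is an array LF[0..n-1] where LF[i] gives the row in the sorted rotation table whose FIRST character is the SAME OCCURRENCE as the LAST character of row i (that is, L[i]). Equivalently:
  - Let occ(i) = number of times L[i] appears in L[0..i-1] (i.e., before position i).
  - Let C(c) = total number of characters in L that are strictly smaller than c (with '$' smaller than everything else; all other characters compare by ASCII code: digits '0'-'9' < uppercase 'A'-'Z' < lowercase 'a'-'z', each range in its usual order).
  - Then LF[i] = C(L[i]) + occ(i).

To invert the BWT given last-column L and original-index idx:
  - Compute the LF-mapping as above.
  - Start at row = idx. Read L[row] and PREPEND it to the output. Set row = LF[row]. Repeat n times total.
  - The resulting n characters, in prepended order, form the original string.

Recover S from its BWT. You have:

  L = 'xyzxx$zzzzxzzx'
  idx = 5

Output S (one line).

LF mapping: 1 6 7 2 3 0 8 9 10 11 4 12 13 5
Walk LF starting at row 5, prepending L[row]:
  step 1: row=5, L[5]='$', prepend. Next row=LF[5]=0
  step 2: row=0, L[0]='x', prepend. Next row=LF[0]=1
  step 3: row=1, L[1]='y', prepend. Next row=LF[1]=6
  step 4: row=6, L[6]='z', prepend. Next row=LF[6]=8
  step 5: row=8, L[8]='z', prepend. Next row=LF[8]=10
  step 6: row=10, L[10]='x', prepend. Next row=LF[10]=4
  step 7: row=4, L[4]='x', prepend. Next row=LF[4]=3
  step 8: row=3, L[3]='x', prepend. Next row=LF[3]=2
  step 9: row=2, L[2]='z', prepend. Next row=LF[2]=7
  step 10: row=7, L[7]='z', prepend. Next row=LF[7]=9
  step 11: row=9, L[9]='z', prepend. Next row=LF[9]=11
  step 12: row=11, L[11]='z', prepend. Next row=LF[11]=12
  step 13: row=12, L[12]='z', prepend. Next row=LF[12]=13
  step 14: row=13, L[13]='x', prepend. Next row=LF[13]=5
Reversed output: xzzzzzxxxzzyx$

Answer: xzzzzzxxxzzyx$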